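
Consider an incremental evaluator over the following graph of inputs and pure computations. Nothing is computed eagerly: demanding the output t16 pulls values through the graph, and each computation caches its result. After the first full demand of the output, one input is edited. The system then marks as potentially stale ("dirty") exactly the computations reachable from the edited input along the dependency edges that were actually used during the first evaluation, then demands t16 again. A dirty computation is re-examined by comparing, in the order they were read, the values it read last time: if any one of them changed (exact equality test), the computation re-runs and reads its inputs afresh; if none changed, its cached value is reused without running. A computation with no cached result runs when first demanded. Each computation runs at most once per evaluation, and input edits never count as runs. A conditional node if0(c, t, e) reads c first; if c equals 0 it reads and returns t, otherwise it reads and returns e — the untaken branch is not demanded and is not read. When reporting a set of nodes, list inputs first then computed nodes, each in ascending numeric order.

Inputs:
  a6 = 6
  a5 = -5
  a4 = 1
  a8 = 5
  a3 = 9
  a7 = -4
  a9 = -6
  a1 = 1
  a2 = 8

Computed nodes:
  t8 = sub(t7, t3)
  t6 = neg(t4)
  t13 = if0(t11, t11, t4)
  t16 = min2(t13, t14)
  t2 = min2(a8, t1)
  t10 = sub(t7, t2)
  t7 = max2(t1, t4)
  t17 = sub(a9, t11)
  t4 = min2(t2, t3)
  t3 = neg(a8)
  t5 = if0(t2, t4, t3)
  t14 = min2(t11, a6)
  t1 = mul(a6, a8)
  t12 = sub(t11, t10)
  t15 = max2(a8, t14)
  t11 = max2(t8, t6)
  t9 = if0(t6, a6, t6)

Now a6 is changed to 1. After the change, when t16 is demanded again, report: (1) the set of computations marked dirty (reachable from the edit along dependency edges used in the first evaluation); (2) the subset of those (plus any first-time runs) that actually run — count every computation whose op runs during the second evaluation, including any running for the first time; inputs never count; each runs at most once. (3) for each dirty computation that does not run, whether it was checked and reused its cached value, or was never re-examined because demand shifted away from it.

Dirty set: t1, t2, t4, t6, t7, t8, t11, t13, t14, t16.
Run set: t1, t2, t7, t8, t11, t13, t14, t16 (8 run).
Re-examined without running (cache reused): t4, t6.
The important point: at t4 every value read last time is unchanged, so the dirty flag clears without a run.

Initial pass — values computed on the first demand:
  t1 = mul(6, 5) = 30
  t2 = min2(5, 30) = 5
  t3 = neg(5) = -5
  t4 = min2(5, -5) = -5
  t6 = neg(-5) = 5
  t7 = max2(30, -5) = 30
  t8 = sub(30, -5) = 35
  t11 = max2(35, 5) = 35
  t13 = if0(t11=35 -> else branch t4) = -5
  t14 = min2(35, 6) = 6
  t16 = min2(-5, 6) = -5

Second demand — change propagation:
  t1: re-runs because a6 6->1; new result 5.
  t2: re-runs because t1 30->5; new result 5 (unchanged).
  t4: re-examined; everything it read last time is the same (t2 unchanged, t3 unchanged) — cache -5 kept, no run.
  t6: re-examined; everything it read last time is the same (t4 unchanged) — cache 5 kept, no run.
  t7: re-runs because t1 30->5; new result 5.
  t8: re-runs because t7 30->5; new result 10.
  t11: re-runs because t8 35->10; new result 10.
  t13: re-runs because t11 35->10; new result -5 (unchanged).
  t14: re-runs because t11 35->10; a6 6->1; new result 1.
  t16: re-runs because t14 6->1; new result -5 (unchanged).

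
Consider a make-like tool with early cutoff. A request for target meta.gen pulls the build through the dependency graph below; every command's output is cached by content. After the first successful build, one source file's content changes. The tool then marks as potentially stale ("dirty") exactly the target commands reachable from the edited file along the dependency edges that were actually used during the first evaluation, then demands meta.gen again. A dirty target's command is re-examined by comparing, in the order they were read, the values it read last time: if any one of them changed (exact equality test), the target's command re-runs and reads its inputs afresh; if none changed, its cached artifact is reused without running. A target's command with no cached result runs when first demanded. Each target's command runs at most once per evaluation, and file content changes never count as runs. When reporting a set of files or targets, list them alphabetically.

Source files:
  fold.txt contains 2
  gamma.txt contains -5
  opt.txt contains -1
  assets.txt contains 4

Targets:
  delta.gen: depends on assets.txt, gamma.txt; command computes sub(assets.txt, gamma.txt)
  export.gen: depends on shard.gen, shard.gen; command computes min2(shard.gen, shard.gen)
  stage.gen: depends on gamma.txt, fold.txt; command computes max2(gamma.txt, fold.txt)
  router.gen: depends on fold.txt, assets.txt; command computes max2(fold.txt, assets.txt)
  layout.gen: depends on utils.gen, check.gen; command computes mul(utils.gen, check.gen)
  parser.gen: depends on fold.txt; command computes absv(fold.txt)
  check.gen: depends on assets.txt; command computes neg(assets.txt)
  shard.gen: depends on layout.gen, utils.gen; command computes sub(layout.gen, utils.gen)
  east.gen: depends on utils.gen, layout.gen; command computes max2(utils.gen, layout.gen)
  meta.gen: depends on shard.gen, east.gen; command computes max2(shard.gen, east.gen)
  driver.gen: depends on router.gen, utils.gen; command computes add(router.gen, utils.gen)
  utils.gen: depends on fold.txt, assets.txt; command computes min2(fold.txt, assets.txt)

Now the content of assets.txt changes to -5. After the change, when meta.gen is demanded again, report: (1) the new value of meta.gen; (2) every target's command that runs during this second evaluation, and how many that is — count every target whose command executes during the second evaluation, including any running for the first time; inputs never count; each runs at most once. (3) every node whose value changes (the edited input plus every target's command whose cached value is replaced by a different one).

Demanding meta.gen again yields -5.
6 target commands run: check.gen, east.gen, layout.gen, meta.gen, shard.gen, utils.gen.
The nodes whose values change: assets.txt, check.gen, east.gen, layout.gen, meta.gen, shard.gen, utils.gen.

First demand of the output computes:
  check.gen = neg(4) = -4
  utils.gen = min2(2, 4) = 2
  layout.gen = mul(2, -4) = -8
  east.gen = max2(2, -8) = 2
  shard.gen = sub(-8, 2) = -10
  meta.gen = max2(-10, 2) = 2

After the edit, cleaning proceeds:
  check.gen: a read changed (assets.txt 4->-5) — executes, giving 5.
  utils.gen: a read changed (assets.txt 4->-5) — executes, giving -5.
  layout.gen: a read changed (utils.gen 2->-5; check.gen -4->5) — executes, giving -25.
  east.gen: a read changed (utils.gen 2->-5; layout.gen -8->-25) — executes, giving -5.
  shard.gen: a read changed (layout.gen -8->-25; utils.gen 2->-5) — executes, giving -20.
  meta.gen: a read changed (shard.gen -10->-20; east.gen 2->-5) — executes, giving -5.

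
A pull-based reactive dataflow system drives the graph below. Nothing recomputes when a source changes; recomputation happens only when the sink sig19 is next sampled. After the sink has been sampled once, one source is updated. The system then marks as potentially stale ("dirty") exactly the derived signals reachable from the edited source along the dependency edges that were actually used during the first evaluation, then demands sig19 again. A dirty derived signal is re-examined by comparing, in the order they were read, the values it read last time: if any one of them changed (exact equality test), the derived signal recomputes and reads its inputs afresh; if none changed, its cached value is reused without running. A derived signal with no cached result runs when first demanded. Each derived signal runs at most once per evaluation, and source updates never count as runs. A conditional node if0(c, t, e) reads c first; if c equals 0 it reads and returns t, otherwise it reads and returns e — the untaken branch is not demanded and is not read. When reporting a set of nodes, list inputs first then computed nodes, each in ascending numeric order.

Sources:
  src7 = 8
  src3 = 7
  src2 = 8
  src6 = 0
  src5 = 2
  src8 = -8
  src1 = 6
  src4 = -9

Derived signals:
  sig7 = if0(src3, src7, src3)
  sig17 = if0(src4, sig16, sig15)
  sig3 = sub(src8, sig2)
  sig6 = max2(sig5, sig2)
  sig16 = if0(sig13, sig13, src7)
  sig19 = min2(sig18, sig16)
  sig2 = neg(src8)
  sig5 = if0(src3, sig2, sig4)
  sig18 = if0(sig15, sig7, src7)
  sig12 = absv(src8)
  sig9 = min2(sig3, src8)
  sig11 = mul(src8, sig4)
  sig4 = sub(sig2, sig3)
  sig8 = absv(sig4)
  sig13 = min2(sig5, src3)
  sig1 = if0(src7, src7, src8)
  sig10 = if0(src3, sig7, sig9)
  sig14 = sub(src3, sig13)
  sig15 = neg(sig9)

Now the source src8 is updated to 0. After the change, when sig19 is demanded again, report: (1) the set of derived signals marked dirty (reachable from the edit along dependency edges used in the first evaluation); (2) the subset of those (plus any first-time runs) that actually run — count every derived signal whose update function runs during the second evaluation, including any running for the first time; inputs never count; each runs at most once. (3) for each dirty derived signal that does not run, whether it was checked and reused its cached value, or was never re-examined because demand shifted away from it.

Marked dirty: sig2, sig3, sig4, sig5, sig9, sig13, sig15, sig16, sig18, sig19.
Derived signals that run: sig2, sig3, sig4, sig5, sig7, sig9, sig13, sig15, sig16, sig18, sig19 — 11 in total.
Every dirty derived signal ran.
Key observation: a condition flipped, so demand reaches new nodes — sig7 runs for the first time.

First evaluation (everything demanded from the output):
  sig2 = neg(-8) = 8
  sig3 = sub(-8, 8) = -16
  sig4 = sub(8, -16) = 24
  sig5 = if0(src3=7 -> else branch sig4) = 24
  sig9 = min2(-16, -8) = -16
  sig13 = min2(24, 7) = 7
  sig15 = neg(-16) = 16
  sig16 = if0(sig13=7 -> else branch src7) = 8
  sig18 = if0(sig15=16 -> else branch src7) = 8
  sig19 = min2(8, 8) = 8

Propagation after the edit:
  sig2: runs — src8 -8->0; result 0.
  sig3: runs — src8 -8->0; sig2 8->0; result 0.
  sig4: runs — sig2 8->0; sig3 -16->0; result 0.
  sig5: runs — sig4 24->0; result 0.
  sig7: demanded for the first time — runs, produces 7.
  sig9: runs — sig3 -16->0; src8 -8->0; result 0.
  sig13: runs — sig5 24->0; result 0.
  sig15: runs — sig9 -16->0; result 0.
  sig16: runs — sig13 7->0; result 0.
  sig18: runs — sig15 16->0; result 7.
  sig19: runs — sig18 8->7; sig16 8->0; result 0.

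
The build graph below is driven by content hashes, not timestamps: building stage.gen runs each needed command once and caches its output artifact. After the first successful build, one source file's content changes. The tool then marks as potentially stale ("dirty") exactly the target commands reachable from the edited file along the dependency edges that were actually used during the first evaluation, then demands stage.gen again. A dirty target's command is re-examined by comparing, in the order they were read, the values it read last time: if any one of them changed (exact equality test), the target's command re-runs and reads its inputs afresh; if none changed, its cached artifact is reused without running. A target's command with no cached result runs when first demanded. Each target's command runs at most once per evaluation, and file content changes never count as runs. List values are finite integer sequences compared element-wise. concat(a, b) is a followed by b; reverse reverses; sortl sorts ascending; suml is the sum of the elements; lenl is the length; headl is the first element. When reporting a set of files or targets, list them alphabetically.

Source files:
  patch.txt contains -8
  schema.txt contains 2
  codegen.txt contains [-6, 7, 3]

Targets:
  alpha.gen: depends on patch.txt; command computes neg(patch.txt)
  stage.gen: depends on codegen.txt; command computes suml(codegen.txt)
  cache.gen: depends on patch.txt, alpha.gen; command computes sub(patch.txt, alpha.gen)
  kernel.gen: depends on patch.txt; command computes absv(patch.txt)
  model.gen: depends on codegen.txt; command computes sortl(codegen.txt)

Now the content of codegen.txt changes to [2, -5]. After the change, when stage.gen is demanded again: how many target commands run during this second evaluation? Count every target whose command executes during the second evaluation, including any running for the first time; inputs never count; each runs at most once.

Run set: stage.gen (1 run).

Initial pass — values computed on the first demand:
  stage.gen = suml([-6, 7, 3]) = 4

Second demand — change propagation:
  stage.gen: re-runs because codegen.txt [-6, 7, 3]->[2, -5]; new result -3.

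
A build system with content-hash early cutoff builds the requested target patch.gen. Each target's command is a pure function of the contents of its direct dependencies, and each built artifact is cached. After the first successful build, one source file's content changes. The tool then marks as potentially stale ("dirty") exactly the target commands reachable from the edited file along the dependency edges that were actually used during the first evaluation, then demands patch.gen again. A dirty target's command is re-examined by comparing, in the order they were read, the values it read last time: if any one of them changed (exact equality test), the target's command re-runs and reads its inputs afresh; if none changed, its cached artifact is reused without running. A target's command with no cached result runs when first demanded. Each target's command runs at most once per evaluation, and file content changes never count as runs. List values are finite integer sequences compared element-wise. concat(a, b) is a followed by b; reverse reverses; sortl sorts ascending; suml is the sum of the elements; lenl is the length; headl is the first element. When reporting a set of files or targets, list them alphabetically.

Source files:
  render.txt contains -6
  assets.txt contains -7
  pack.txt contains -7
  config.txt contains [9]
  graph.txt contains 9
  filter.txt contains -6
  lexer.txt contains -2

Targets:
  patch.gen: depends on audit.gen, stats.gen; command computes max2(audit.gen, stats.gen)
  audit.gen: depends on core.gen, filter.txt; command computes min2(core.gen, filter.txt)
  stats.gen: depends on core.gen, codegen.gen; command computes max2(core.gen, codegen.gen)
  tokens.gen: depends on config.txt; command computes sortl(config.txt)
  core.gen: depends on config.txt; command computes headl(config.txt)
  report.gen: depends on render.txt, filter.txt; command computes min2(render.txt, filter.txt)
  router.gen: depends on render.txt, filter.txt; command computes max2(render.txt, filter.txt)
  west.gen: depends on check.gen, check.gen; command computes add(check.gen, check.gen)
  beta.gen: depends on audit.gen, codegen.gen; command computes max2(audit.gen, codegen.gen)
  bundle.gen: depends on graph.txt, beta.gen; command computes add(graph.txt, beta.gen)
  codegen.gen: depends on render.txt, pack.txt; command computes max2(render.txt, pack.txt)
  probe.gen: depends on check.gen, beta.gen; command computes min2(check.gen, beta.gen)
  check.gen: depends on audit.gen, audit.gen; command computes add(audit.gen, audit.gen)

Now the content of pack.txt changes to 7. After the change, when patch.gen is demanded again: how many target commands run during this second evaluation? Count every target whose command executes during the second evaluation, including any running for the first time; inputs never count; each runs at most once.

Target commands that run: codegen.gen, stats.gen — 2 in total.
Key observation: the change is absorbed at stats.gen — it re-runs but produces the same value, and the output's value is unchanged.

First evaluation (everything demanded from the output):
  codegen.gen = max2(-6, -7) = -6
  core.gen = headl([9]) = 9
  audit.gen = min2(9, -6) = -6
  stats.gen = max2(9, -6) = 9
  patch.gen = max2(-6, 9) = 9

Propagation after the edit:
  codegen.gen: runs — pack.txt -7->7; result 7.
  stats.gen: runs — codegen.gen -6->7; result 9 (same value as before).
  patch.gen: checked — values it read are unchanged (audit.gen unchanged, stats.gen unchanged); reused cached 9 without running.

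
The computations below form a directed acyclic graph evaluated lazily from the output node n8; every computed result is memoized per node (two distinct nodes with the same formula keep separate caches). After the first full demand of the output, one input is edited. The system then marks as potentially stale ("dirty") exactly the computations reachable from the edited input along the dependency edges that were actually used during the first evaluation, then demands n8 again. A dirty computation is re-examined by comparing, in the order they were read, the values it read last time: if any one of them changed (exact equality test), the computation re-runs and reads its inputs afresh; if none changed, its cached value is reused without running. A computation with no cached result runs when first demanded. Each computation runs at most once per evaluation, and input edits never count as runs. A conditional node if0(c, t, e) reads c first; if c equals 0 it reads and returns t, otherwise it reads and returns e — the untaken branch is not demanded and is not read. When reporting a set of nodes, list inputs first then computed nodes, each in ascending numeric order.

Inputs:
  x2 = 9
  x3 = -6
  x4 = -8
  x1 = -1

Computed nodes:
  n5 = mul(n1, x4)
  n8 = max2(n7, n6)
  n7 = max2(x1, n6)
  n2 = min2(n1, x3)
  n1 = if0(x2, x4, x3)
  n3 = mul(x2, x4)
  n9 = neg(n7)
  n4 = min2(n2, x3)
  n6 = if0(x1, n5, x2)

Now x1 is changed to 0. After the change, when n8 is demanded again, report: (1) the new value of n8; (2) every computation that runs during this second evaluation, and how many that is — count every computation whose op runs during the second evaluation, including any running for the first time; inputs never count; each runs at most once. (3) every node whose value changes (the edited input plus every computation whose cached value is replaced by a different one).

First demand of the output computes:
  n6 = if0(x1=-1 -> else branch x2) = 9
  n7 = max2(-1, 9) = 9
  n8 = max2(9, 9) = 9

After the edit, cleaning proceeds:
  n1: had never run; runs now, result -6.
  n5: had never run; runs now, result 48.
  n6: a read changed (x1 -1->0) — executes, giving 48.
  n7: a read changed (x1 -1->0; n6 9->48) — executes, giving 48.
  n8: a read changed (n7 9->48; n6 9->48) — executes, giving 48.

Note the branch switch — n1, n5 had no cache and run now for the first time.

Demanding n8 again yields 48.
5 computations run: n1, n5, n6, n7, n8.
The nodes whose values change: x1, n6, n7, n8.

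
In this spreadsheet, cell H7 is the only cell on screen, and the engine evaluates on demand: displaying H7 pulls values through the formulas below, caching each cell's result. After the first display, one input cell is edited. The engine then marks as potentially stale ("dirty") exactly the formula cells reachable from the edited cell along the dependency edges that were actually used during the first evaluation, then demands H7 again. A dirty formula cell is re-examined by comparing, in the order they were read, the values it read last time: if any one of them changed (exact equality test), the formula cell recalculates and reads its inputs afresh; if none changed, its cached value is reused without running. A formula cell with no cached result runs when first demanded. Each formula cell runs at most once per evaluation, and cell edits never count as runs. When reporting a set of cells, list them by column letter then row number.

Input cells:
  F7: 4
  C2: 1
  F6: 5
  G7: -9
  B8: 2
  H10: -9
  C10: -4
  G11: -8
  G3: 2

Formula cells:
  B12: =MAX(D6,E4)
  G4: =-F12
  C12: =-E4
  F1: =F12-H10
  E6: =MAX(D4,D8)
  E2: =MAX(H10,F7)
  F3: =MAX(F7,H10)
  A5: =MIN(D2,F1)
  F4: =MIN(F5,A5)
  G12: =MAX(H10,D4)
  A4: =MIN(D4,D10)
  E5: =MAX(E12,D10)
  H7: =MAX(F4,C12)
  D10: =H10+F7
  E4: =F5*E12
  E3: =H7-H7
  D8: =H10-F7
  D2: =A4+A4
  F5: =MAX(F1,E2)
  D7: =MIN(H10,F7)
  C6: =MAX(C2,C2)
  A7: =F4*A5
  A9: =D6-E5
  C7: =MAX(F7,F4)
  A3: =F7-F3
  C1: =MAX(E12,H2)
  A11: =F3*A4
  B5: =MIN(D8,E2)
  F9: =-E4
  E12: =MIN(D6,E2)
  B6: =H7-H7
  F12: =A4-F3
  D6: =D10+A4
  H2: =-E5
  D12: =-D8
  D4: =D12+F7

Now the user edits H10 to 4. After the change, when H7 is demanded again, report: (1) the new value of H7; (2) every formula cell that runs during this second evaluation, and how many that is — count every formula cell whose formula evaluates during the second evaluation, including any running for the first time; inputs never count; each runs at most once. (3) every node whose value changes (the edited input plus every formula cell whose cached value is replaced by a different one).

H7 now evaluates to -4.
Run set: A4, A5, C12, D2, D4, D6, D8, D10, D12, E2, E4, E12, F1, F3, F4, F5, F12, H7 (18 run).
Changed values: A4, A5, C12, D2, D4, D6, D8, D10, D12, E4, E12, F1, F4, F12, H7, H10.

Initial pass — values computed on the first demand:
  D8 = -9 - 4 = -13
  D10 = -9 + 4 = -5
  D12 = -(-13) = 13
  D4 = 13 + 4 = 17
  A4 = MIN(17, -5) = -5
  D2 = -5 + -5 = -10
  D6 = -5 + -5 = -10
  E2 = MAX(-9, 4) = 4
  E12 = MIN(-10, 4) = -10
  F3 = MAX(4, -9) = 4
  F12 = -5 - 4 = -9
  F1 = -9 - -9 = 0
  A5 = MIN(-10, 0) = -10
  F5 = MAX(0, 4) = 4
  E4 = 4 * -10 = -40
  C12 = -(-40) = 40
  F4 = MIN(4, -10) = -10
  H7 = MAX(-10, 40) = 40

Second demand — change propagation:
  D8: re-runs because H10 -9->4; new result 0.
  D10: re-runs because H10 -9->4; new result 8.
  D12: re-runs because D8 -13->0; new result 0.
  D4: re-runs because D12 13->0; new result 4.
  A4: re-runs because D4 17->4; D10 -5->8; new result 4.
  D2: re-runs because A4 -5->4; A4 -5->4; new result 8.
  D6: re-runs because D10 -5->8; A4 -5->4; new result 12.
  E2: re-runs because H10 -9->4; new result 4 (unchanged).
  E12: re-runs because D6 -10->12; new result 4.
  F3: re-runs because H10 -9->4; new result 4 (unchanged).
  F12: re-runs because A4 -5->4; new result 0.
  F1: re-runs because F12 -9->0; H10 -9->4; new result -4.
  A5: re-runs because D2 -10->8; F1 0->-4; new result -4.
  F5: re-runs because F1 0->-4; new result 4 (unchanged).
  E4: re-runs because E12 -10->4; new result 16.
  C12: re-runs because E4 -40->16; new result -16.
  F4: re-runs because A5 -10->-4; new result -4.
  H7: re-runs because F4 -10->-4; C12 40->-16; new result -4.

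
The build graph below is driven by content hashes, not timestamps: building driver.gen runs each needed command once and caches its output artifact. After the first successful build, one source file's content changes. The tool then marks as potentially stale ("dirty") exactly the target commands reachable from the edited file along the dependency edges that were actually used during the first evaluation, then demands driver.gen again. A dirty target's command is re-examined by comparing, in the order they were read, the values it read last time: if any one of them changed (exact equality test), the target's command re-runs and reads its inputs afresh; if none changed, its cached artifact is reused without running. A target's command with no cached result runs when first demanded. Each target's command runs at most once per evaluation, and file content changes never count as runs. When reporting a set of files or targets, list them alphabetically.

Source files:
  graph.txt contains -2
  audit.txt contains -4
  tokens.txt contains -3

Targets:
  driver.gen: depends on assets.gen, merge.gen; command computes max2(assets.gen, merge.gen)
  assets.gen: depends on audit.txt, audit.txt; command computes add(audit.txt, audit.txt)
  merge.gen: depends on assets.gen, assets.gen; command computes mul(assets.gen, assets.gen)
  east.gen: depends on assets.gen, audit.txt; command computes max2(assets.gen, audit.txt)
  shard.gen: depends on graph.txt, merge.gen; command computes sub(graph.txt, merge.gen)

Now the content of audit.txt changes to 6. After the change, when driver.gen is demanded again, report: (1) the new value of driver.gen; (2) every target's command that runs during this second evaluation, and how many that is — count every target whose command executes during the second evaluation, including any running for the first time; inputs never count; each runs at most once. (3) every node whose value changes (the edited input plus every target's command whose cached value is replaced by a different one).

driver.gen now evaluates to 144.
Run set: assets.gen, driver.gen, merge.gen (3 run).
Changed values: assets.gen, audit.txt, driver.gen, merge.gen.

Initial pass — values computed on the first demand:
  assets.gen = add(-4, -4) = -8
  merge.gen = mul(-8, -8) = 64
  driver.gen = max2(-8, 64) = 64

Second demand — change propagation:
  assets.gen: re-runs because audit.txt -4->6; audit.txt -4->6; new result 12.
  merge.gen: re-runs because assets.gen -8->12; assets.gen -8->12; new result 144.
  driver.gen: re-runs because assets.gen -8->12; merge.gen 64->144; new result 144.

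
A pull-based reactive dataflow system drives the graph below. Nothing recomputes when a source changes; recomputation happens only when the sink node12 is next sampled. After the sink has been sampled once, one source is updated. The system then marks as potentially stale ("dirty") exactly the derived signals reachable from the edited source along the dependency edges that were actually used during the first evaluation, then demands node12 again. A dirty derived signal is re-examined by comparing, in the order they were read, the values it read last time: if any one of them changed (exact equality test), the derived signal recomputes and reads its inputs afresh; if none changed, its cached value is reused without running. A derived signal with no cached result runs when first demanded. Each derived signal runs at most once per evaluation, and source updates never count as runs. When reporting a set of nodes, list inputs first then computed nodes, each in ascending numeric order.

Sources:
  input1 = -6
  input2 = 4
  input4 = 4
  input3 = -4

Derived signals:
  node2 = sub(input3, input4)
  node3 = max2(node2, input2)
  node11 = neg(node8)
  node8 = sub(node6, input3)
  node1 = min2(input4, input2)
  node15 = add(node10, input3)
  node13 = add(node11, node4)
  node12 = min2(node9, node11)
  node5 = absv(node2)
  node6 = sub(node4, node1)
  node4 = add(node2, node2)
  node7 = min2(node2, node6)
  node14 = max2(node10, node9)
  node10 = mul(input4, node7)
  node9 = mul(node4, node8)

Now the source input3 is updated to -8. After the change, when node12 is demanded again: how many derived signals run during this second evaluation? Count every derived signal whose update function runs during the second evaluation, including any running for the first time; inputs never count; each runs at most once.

First evaluation (everything demanded from the output):
  node1 = min2(4, 4) = 4
  node2 = sub(-4, 4) = -8
  node4 = add(-8, -8) = -16
  node6 = sub(-16, 4) = -20
  node8 = sub(-20, -4) = -16
  node9 = mul(-16, -16) = 256
  node11 = neg(-16) = 16
  node12 = min2(256, 16) = 16

Propagation after the edit:
  node2: runs — input3 -4->-8; result -12.
  node4: runs — node2 -8->-12; node2 -8->-12; result -24.
  node6: runs — node4 -16->-24; result -28.
  node8: runs — node6 -20->-28; input3 -4->-8; result -20.
  node9: runs — node4 -16->-24; node8 -16->-20; result 480.
  node11: runs — node8 -16->-20; result 20.
  node12: runs — node9 256->480; node11 16->20; result 20.

Derived signals that run: node2, node4, node6, node8, node9, node11, node12 — 7 in total.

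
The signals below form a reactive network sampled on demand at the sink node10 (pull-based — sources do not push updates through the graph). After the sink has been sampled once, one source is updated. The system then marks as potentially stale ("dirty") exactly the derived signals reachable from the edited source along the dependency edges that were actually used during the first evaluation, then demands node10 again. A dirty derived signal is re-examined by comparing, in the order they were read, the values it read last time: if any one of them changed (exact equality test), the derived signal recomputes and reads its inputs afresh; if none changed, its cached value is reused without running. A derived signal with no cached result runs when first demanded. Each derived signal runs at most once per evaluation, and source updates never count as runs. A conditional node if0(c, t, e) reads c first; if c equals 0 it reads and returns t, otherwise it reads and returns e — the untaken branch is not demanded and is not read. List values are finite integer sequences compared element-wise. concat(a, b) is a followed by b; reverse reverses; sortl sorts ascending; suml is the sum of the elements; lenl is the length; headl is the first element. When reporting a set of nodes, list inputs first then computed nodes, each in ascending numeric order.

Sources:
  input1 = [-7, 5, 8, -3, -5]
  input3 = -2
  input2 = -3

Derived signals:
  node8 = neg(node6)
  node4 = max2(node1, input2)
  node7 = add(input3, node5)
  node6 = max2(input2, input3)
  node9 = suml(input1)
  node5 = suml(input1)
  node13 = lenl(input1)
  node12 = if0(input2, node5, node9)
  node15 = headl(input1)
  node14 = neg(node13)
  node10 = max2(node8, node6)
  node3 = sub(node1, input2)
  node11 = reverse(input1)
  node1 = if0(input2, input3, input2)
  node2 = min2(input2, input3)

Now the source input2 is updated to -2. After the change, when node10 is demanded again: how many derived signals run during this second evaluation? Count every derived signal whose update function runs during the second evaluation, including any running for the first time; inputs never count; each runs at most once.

Run set: node6 (1 run).
The important point: node6 recomputes to an identical value, and the output ends up unchanged.

Initial pass — values computed on the first demand:
  node6 = max2(-3, -2) = -2
  node8 = neg(-2) = 2
  node10 = max2(2, -2) = 2

Second demand — change propagation:
  node6: re-runs because input2 -3->-2; new result -2 (unchanged).
  node8: re-examined; everything it read last time is the same (node6 unchanged) — cache 2 kept, no run.
  node10: re-examined; everything it read last time is the same (node8 unchanged, node6 unchanged) — cache 2 kept, no run.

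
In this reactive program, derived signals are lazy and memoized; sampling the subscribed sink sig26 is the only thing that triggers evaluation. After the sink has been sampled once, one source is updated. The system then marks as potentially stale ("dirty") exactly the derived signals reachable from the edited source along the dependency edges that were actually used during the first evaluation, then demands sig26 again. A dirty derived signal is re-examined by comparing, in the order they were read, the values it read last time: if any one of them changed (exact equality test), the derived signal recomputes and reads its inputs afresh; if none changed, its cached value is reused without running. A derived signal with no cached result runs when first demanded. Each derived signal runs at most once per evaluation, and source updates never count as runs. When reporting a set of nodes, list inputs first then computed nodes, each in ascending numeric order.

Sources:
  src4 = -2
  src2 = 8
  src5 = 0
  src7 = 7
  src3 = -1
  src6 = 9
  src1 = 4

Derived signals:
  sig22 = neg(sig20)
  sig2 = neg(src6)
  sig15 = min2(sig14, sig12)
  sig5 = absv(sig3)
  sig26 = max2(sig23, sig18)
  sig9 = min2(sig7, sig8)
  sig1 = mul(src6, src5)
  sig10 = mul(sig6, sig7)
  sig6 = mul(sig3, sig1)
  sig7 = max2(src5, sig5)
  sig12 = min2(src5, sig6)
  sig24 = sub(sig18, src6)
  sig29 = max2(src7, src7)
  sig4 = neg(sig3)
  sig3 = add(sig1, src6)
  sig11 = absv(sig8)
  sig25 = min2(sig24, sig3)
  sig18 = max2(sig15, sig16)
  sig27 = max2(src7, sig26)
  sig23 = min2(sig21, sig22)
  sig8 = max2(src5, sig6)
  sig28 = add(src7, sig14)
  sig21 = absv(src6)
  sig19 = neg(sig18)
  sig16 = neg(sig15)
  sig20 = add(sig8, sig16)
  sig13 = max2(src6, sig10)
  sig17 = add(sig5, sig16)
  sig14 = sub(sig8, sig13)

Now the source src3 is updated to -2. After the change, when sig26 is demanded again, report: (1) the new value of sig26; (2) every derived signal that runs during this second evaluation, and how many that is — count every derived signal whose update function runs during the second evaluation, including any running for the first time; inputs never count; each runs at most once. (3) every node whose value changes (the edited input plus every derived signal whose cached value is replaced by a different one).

First demand of the output computes:
  sig1 = mul(9, 0) = 0
  sig3 = add(0, 9) = 9
  sig5 = absv(9) = 9
  sig6 = mul(9, 0) = 0
  sig7 = max2(0, 9) = 9
  sig8 = max2(0, 0) = 0
  sig10 = mul(0, 9) = 0
  sig12 = min2(0, 0) = 0
  sig13 = max2(9, 0) = 9
  sig14 = sub(0, 9) = -9
  sig15 = min2(-9, 0) = -9
  sig16 = neg(-9) = 9
  sig18 = max2(-9, 9) = 9
  sig20 = add(0, 9) = 9
  sig21 = absv(9) = 9
  sig22 = neg(9) = -9
  sig23 = min2(9, -9) = -9
  sig26 = max2(-9, 9) = 9

After the edit, cleaning proceeds:
  no node depends on src3 at all; the second demand re-runs nothing.

Note the shortcut — nothing in the graph depends on src3 at all, so no recomputation happens.

Demanding sig26 again yields 9.
0 derived signals run: none.
The nodes whose values change: src3.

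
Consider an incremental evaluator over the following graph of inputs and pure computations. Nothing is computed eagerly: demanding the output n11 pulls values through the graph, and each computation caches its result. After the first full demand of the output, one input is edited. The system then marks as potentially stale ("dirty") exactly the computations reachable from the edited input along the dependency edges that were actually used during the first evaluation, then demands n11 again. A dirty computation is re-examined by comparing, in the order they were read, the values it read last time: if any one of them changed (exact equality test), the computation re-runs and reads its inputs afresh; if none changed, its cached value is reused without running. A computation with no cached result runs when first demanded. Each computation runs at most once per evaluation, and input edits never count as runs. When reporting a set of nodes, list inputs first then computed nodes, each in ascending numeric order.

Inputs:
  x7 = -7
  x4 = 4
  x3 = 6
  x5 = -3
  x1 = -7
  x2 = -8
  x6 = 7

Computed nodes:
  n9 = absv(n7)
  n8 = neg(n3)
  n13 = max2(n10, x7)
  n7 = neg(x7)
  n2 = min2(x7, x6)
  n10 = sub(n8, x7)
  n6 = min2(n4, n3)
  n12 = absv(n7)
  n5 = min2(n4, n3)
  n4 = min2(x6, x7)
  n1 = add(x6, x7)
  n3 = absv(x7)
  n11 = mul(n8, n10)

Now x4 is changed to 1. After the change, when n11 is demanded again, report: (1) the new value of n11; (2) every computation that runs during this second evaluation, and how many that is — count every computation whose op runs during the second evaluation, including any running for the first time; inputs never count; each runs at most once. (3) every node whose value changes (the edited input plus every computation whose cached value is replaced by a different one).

n11 now evaluates to 0.
Run set: none (0 run).
Changed values: x4.
The important point: nothing the output needs ever reads x4, so the edit is invisible to it.

Initial pass — values computed on the first demand:
  n3 = absv(-7) = 7
  n8 = neg(7) = -7
  n10 = sub(-7, -7) = 0
  n11 = mul(-7, 0) = 0

Second demand — change propagation:
  no demanded computation ever read x4, so the edit dirties nothing and nothing runs.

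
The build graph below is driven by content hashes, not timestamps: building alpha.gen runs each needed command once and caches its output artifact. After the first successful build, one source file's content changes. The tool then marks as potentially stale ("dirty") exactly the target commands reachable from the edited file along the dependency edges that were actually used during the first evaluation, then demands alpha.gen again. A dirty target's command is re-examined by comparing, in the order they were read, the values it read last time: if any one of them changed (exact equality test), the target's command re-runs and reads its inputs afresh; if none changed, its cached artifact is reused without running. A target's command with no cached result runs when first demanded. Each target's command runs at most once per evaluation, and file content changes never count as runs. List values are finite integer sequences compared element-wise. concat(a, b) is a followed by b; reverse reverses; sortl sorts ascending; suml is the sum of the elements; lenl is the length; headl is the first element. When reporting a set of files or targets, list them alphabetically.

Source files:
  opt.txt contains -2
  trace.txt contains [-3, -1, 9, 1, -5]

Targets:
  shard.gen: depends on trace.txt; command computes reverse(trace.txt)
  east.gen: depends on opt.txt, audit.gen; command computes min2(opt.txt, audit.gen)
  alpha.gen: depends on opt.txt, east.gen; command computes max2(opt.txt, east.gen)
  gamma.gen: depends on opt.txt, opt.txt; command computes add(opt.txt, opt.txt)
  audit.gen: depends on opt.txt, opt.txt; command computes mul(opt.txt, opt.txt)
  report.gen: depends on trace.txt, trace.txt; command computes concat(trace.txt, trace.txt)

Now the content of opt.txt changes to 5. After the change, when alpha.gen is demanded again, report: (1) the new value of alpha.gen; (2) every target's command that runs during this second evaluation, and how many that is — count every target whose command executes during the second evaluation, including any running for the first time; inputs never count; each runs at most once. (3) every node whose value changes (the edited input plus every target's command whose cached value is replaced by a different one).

alpha.gen now evaluates to 5.
Run set: alpha.gen, audit.gen, east.gen (3 run).
Changed values: alpha.gen, audit.gen, east.gen, opt.txt.

Initial pass — values computed on the first demand:
  audit.gen = mul(-2, -2) = 4
  east.gen = min2(-2, 4) = -2
  alpha.gen = max2(-2, -2) = -2

Second demand — change propagation:
  audit.gen: re-runs because opt.txt -2->5; opt.txt -2->5; new result 25.
  east.gen: re-runs because opt.txt -2->5; audit.gen 4->25; new result 5.
  alpha.gen: re-runs because opt.txt -2->5; east.gen -2->5; new result 5.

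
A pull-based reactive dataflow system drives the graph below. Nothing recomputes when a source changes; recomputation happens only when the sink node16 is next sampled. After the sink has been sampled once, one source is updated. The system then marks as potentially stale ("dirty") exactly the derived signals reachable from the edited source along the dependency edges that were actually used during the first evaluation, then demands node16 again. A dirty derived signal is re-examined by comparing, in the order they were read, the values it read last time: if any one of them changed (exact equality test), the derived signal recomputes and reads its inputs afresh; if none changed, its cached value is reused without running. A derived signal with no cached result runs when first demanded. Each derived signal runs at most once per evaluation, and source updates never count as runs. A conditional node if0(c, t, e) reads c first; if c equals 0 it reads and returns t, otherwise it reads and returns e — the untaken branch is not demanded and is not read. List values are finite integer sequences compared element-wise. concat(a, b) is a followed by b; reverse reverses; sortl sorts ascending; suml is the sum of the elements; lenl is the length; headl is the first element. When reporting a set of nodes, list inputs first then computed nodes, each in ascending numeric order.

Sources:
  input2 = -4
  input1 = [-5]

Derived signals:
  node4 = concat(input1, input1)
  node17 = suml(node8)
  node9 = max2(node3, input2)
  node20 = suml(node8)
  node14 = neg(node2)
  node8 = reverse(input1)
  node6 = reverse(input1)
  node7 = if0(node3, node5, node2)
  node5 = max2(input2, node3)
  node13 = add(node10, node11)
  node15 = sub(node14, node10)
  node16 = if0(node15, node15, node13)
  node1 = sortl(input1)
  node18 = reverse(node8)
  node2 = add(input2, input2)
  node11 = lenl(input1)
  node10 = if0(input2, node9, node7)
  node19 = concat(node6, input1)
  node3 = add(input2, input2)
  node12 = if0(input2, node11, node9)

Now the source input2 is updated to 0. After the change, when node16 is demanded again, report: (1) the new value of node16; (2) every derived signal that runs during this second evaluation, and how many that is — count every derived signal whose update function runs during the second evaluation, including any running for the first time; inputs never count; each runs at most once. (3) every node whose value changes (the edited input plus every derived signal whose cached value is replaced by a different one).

First evaluation (everything demanded from the output):
  node2 = add(-4, -4) = -8
  node3 = add(-4, -4) = -8
  node7 = if0(node3=-8 -> else branch node2) = -8
  node10 = if0(input2=-4 -> else branch node7) = -8
  node11 = lenl([-5]) = 1
  node13 = add(-8, 1) = -7
  node14 = neg(-8) = 8
  node15 = sub(8, -8) = 16
  node16 = if0(node15=16 -> else branch node13) = -7

Propagation after the edit:
  node2: runs — input2 -4->0; input2 -4->0; result 0.
  node3: runs — input2 -4->0; input2 -4->0; result 0.
  node7: marked dirty but never re-examined — demand shifted away from it.
  node9: demanded for the first time — runs, produces 0.
  node10: runs — input2 -4->0; result 0.
  node13: marked dirty but never re-examined — demand shifted away from it.
  node14: runs — node2 -8->0; result 0.
  node15: runs — node14 8->0; node10 -8->0; result 0.
  node16: runs — node15 16->0; result 0.

Key observation: a condition flipped, so demand moved to the other branch — node7, node13 are never re-examined.

New value of node16: 0.
Derived signals that run: node2, node3, node9, node10, node14, node15, node16 — 7 in total.
Values that change: input2, node2, node3, node10, node14, node15, node16.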